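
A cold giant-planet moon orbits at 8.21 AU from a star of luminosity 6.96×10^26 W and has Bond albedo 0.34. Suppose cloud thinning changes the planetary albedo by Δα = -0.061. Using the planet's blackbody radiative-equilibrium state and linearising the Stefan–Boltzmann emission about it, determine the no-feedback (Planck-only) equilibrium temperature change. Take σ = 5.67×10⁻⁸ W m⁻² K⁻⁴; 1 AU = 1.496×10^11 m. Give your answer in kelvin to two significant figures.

2.3 K

d = 8.21 × 1.496×10^11 m = 1.228×10^12 m.
Spreading L over a sphere of radius d: S = 6.96×10^26/(4π·1.23×10^12²) = 36.72 W m⁻².
The baseline emission temperature is T_e = 101.7 K.
ΔF = −(S/4)Δα = −(36.72/4)×(-0.061) = 0.5599 W m⁻².
Planck response: λ_P = 4σT_e³ = 4·5.67×10⁻⁸·(101.7)³ = 0.2383 W m⁻²/K.
Hence the no-feedback warming is ΔF/(4σT_e³) = 2.35 K.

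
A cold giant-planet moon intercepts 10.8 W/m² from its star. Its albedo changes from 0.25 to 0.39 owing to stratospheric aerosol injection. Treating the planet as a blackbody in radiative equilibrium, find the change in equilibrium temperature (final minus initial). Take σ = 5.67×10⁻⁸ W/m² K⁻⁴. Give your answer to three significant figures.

-3.89 K

With α = 0.25, T₁ = 77.31 K.
With α = 0.39, T₂ = 73.41 K.
Change: 73.41 − 77.31 = -3.892 K.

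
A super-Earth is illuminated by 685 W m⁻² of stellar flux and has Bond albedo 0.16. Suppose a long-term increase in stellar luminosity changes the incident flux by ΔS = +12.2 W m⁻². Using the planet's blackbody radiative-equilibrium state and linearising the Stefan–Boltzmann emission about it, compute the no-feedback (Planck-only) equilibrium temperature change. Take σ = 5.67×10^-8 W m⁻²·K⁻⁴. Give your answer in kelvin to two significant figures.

1.0 kelvin

Unperturbed T_e = [685.0·(1−0.16)/(4σ)]^¼ = 224.4 K.
Only a fraction (1−α) is absorbed and it's spread over 4πR², so ΔF = (1−α)ΔS/4 = 2.562 W m⁻².
Planck response: λ_P = 4σT_e³ = 4·5.67×10⁻⁸·(224.4)³ = 2.564 W m⁻²/K.
Hence the no-feedback warming is ΔF/(4σT_e³) = 0.999 K.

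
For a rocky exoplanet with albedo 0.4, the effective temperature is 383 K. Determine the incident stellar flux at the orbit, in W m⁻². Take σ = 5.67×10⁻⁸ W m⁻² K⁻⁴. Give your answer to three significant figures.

Invert the energy balance for S: S = 4σT⁴/(1−α).
The emitted flux is σT⁴ = 1220 W m⁻².
S = 4·1220/0.6 = 8134 W m⁻².

8130 W m⁻²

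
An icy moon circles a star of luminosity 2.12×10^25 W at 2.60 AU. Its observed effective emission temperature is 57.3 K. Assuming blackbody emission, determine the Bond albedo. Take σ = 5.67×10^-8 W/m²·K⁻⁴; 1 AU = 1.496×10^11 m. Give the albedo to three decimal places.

Orbital distance: d = 2.60 AU = 3.890×10^11 m.
Spreading L over a sphere of radius d: S = 2.12×10^25/(4π·3.89×10^11²) = 11.15 W/m².
From σT⁴ = S(1−α)/4 we invert for α: 1−α = 4σT⁴/S.
σT⁴ = 0.6112 W/m², so 4σT⁴ = 2.445 W/m².
Hence α = 1 − 2.445/11.15 = 0.7807.

0.781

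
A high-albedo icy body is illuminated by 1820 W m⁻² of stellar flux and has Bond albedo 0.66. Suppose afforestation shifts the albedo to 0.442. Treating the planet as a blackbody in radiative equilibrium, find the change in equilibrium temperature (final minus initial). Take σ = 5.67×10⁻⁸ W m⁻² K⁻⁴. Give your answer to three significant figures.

Initial: T₁ = [S(1−0.66)/(4σ)]^(1/4) = 228.5 K.
Final:   T₂ = [S(1−0.442)/(4σ)]^(1/4) = 258.7 K.
Change: 258.7 − 228.5 = 30.13 K.

30.1 K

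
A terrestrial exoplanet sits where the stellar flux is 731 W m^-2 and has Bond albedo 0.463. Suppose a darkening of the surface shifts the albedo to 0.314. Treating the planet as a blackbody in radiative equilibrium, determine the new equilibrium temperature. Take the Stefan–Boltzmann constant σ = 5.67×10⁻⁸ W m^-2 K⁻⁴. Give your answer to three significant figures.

With the new albedo, S(1−α₂)/4 = 125.4 W m^-2, so T₂ = 216.8 K.

217 kelvin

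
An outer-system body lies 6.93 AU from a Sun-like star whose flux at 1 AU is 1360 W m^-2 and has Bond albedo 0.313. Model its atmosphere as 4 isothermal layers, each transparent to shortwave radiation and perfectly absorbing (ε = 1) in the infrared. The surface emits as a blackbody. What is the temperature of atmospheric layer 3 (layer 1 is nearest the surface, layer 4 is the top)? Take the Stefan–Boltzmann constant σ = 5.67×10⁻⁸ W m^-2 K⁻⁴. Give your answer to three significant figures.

By the inverse-square law, S = 1360/6.93² = 28.32 W m^-2.
OLR = S(1−α)/4 = 4.864 W m^-2; the top layer radiates at T_e = 96.24 K.
In the N-layer model, layer k (counted from the surface) has T_k = (N+1−k)^(1/4)·T_e.
T_3 = (2)^(1/4)·96.24 = 114.4 K.

114 K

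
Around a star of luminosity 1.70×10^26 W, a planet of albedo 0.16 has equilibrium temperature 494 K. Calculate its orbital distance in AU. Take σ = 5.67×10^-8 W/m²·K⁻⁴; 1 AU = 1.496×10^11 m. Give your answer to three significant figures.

The flux needed for this T is 4σT⁴/(1−0.16) = 16080 W/m².
Then d = [L/(4πS)]^(1/2) = 2.901×10^10 m, i.e. 0.1939 AU.

0.194 AU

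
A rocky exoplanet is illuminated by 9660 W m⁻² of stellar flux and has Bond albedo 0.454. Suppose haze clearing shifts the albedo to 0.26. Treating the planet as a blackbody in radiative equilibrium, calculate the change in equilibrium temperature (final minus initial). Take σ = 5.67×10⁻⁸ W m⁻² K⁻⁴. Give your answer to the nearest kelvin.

Initial: T₁ = [S(1−0.454)/(4σ)]^(1/4) = 390.5 K.
After:  T₂ = [9660·0.74/(4σ)]^(1/4) = 421.3 K.
ΔT = T₂ − T₁ = 30.84 K.

31 kelvin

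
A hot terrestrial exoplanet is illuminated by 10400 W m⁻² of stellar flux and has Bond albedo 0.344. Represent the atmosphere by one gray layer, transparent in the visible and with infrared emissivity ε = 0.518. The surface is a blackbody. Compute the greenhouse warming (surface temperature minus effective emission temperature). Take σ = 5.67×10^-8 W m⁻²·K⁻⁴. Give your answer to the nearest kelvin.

The planet radiates to space at T_e = [S(1−α)/(4σ)]^(1/4) = 416.5 K.
The surface balance (absorbed SW + ε·downward IR = σT_s⁴) with T_a⁴ = T_s⁴/2 reduces to T_s = T_e·[2/(2−ε)]^¼ = 448.9 K.
The atmosphere warms the surface by 32.41 K.

32 K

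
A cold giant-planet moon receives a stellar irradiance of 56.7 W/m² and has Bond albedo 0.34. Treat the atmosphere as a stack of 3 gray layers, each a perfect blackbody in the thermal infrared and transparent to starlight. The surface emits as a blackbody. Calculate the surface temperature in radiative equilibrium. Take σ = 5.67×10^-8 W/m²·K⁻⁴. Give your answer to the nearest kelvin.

160 K

The effective emission temperature is T_e = [S(1−α)/(4σ)]^¼ = 113.3 K.
Layer-by-layer balance gives σT_s⁴ = (N+1)σT_e⁴, so T_s = 4^¼·113.3 = 160.3 K.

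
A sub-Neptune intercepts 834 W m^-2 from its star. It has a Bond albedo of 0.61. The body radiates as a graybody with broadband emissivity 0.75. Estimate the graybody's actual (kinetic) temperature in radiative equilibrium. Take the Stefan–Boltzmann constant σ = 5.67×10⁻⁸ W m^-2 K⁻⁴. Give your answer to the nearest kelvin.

209 K

Averaging over the sphere, the absorbed flux is S(1−α)/4 = 81.31 W m^-2.
Equating to εσT⁴ with ε = 0.75: T = (81.31/0.75σ)^(1/4) = 209.1 K.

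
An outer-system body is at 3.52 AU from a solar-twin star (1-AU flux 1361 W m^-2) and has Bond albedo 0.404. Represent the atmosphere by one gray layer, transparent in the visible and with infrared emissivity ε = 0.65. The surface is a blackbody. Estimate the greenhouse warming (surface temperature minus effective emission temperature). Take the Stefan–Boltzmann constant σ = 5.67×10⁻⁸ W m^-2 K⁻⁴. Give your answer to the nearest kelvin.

Flux at the orbit: S = 1361/(3.52)² = 109.8 W m^-2.
At the top of the atmosphere, σT_e⁴ = S(1−α)/4 = 16.37 W m^-2, giving T_e = 130.3 K.
For a single slab of emissivity ε, T_s⁴ = 2T_e⁴/(2−ε); thus T_s = 130.3·(1.481)^(1/4) = 143.8 K.
The atmosphere warms the surface by 13.46 K.

13 K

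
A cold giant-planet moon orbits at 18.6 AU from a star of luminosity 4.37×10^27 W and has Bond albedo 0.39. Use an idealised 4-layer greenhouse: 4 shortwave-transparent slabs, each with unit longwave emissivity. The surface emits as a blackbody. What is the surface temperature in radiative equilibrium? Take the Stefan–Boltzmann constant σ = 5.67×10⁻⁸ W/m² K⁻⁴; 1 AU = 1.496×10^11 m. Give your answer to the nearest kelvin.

d = 18.6 × 1.496×10^11 m = 2.783×10^12 m.
Spreading L over a sphere of radius d: S = 4.37×10^27/(4π·2.78×10^12²) = 44.91 W/m².
OLR = S(1−α)/4 = 6.849 W/m²; the top layer radiates at T_e = 104.8 K.
With N = 4 opaque layers, T_s = (N+1)^(1/4)·T_e = 5^(1/4)·104.8 = 156.8 K.

157 K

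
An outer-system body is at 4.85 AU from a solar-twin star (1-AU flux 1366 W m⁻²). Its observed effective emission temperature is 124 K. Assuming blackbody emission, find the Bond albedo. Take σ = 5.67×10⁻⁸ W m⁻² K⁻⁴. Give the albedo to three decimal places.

0.077

Irradiance scales as 1/d², so S = 1366 W m⁻² × (1/4.85)² = 58.07 W m⁻².
Rearranging the radiative balance, α = 1 − 4σT⁴/S.
σT⁴ = 13.41 W m⁻², so 4σT⁴ = 53.62 W m⁻².
1−α = 53.62/58.07 = 0.9233, so α = 0.0767.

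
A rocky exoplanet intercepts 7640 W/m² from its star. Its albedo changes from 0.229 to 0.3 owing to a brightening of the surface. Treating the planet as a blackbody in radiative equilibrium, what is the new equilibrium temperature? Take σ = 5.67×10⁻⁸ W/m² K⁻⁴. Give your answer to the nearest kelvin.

With the new albedo, S(1−α₂)/4 = 1337 W/m², so T₂ = 391.9 K.

392 kelvin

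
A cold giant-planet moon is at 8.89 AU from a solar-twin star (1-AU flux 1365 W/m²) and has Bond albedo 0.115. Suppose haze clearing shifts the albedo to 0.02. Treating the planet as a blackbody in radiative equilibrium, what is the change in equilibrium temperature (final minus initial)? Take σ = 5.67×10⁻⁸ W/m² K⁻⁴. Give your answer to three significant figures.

2.34 K

By the inverse-square law, S = 1365/8.89² = 17.27 W/m².
With α = 0.115, T₁ = 90.61 K.
Final:   T₂ = [S(1−0.02)/(4σ)]^(1/4) = 92.95 K.
ΔT = T₂ − T₁ = 2.339 K.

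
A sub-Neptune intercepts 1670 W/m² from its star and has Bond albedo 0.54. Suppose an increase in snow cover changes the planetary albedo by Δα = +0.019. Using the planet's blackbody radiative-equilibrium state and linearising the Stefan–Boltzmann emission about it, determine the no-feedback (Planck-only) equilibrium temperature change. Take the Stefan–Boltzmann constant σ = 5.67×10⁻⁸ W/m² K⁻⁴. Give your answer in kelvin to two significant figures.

Reference equilibrium: T_e = [S(1−α)/(4σ)]^(1/4) = 241.2 K.
The change in absorbed flux is Δ[S(1−α)/4] = −SΔα/4 = -7.933 W/m².
Linearising σT⁴ gives d(σT⁴)/dT = 4σT_e³ = 3.184 W/m² per K.
So ΔT₀ = -7.933/3.184 = -2.49 K.

-2.5 K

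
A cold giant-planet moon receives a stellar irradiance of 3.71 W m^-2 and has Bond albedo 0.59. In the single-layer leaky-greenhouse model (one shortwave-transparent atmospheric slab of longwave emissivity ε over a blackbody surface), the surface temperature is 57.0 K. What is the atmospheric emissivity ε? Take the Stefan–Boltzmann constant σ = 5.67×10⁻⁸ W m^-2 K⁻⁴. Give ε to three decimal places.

First, T_e = [3.710·(1−0.59)/(4σ)]^(1/4) = 50.89 K.
Since (2−ε)/2 = (T_e/T_s)⁴ = 0.6354, ε = 0.7293.

0.729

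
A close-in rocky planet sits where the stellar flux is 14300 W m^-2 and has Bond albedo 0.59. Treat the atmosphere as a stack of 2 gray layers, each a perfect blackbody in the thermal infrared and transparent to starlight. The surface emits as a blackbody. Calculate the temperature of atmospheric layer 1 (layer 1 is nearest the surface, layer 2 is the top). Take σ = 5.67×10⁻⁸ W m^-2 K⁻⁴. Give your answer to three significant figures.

477 K

OLR = S(1−α)/4 = 1466 W m^-2; the top layer radiates at T_e = 401.0 K.
Each opaque layer satisfies 2T_j⁴ = T_{j−1}⁴ + T_{j+1}⁴, giving T_k⁴ = (N+1−k)T_e⁴.
With k = 1: T_1 = (2+1−1)^¼·401.0 K = 476.8 K.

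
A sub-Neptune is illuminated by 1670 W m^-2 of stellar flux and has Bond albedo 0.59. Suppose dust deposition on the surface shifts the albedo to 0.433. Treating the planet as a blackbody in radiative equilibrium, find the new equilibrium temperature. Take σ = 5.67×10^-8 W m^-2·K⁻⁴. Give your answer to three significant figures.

With the new albedo, S(1−α₂)/4 = 236.7 W m^-2, so T₂ = 254.2 K.

254 K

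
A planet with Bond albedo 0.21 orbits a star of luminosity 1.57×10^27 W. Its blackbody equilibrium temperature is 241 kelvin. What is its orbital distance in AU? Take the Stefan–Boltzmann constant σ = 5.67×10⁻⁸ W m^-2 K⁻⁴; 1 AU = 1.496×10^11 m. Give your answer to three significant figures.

2.40 AU

Energy balance gives S = 4σT⁴/(1−α) = 968.5 W m^-2.
S = L/(4πd²) → d = √(L/4πS) = √(1.57×10^27/(4π·968.5)) = 3.592×10^11 m = 2.401 AU.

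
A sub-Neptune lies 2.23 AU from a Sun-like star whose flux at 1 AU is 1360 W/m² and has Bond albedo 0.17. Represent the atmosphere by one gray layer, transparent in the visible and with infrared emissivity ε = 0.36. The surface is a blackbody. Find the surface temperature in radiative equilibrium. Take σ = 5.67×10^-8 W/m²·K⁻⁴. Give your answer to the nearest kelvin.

187 kelvin

Flux at the orbit: S = 1360/(2.23)² = 273.5 W/m².
At the top of the atmosphere, σT_e⁴ = S(1−α)/4 = 56.75 W/m², giving T_e = 177.9 K.
For a single slab of emissivity ε, T_s⁴ = 2T_e⁴/(2−ε); thus T_s = 177.9·(1.22)^(1/4) = 186.9 K.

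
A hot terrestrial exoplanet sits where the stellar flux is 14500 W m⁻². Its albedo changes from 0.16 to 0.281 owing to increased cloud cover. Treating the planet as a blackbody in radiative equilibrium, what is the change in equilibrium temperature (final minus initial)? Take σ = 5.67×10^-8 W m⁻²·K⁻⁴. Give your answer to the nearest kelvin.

With α = 0.16, T₁ = 481.4 K.
With α = 0.281, T₂ = 463.0 K.
ΔT = T₂ − T₁ = -18.36 K.

-18 K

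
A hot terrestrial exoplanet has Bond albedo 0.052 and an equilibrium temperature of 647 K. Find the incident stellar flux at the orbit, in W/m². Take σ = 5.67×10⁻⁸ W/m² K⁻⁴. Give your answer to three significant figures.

41900 W/m²

From S(1−α)/4 = σT⁴: S = 4σT⁴/(1−α).
σT⁴ = 5.67×10⁻⁸·(647)⁴ = 9936 W/m².
S = 4·9936/0.948 = 41920 W/m².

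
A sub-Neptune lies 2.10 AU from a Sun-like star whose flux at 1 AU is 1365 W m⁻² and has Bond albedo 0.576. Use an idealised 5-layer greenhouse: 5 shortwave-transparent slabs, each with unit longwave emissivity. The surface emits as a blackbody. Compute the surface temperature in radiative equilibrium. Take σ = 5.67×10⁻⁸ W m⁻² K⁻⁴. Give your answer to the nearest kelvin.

243 K

Irradiance scales as 1/d², so S = 1365 W m⁻² × (1/2.10)² = 309.5 W m⁻².
The effective emission temperature is T_e = [S(1−α)/(4σ)]^¼ = 155.1 K.
Layer-by-layer balance gives σT_s⁴ = (N+1)σT_e⁴, so T_s = 6^¼·155.1 = 242.7 K.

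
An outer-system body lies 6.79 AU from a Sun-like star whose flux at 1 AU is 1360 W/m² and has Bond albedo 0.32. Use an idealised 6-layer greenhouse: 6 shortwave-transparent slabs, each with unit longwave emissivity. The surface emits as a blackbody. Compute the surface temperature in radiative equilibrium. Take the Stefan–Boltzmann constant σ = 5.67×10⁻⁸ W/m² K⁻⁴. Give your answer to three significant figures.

158 K

By the inverse-square law, S = 1360/6.79² = 29.50 W/m².
The effective emission temperature is T_e = [S(1−α)/(4σ)]^¼ = 96.98 K.
For an N-layer opaque stack, T_s⁴ = (N+1)T_e⁴, hence T_s = (7)^(1/4)×96.98 K = 157.7 K.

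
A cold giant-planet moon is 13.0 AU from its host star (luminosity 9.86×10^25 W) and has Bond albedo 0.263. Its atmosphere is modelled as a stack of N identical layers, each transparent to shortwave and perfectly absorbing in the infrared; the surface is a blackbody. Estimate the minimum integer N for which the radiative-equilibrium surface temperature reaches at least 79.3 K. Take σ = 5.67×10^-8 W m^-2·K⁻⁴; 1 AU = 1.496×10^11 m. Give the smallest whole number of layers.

d = 13.0 × 1.496×10^11 m = 1.945×10^12 m.
Spreading L over a sphere of radius d: S = 9.86×10^25/(4π·1.94×10^12²) = 2.075 W m^-2.
Top-of-atmosphere balance: σT_e⁴ = S(1−α)/4 = 0.3822 W m^-2 → T_e = 50.95 K.
Need (N+1)T_e⁴ ≥ T_s⁴, i.e. N+1 ≥ (79.3/50.95)⁴ = 5.866.
So N ≥ 4.866; the smallest integer is N = 5.

5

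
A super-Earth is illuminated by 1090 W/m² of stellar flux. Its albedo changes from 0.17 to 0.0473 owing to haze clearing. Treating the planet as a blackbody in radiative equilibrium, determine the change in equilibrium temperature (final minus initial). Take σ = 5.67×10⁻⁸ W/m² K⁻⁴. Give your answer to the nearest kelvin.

Before: T₁ = [1090·0.83/(4σ)]^(1/4) = 251.3 K.
Final:   T₂ = [S(1−0.0473)/(4σ)]^(1/4) = 260.1 K.
ΔT = T₂ − T₁ = 8.813 K.

9 K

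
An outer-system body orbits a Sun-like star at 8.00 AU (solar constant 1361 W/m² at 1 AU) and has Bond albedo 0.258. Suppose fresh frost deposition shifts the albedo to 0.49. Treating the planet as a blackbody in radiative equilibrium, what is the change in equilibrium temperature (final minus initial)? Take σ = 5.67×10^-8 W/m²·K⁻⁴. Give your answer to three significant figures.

-8.17 K

Flux at the orbit: S = 1361/(8.00)² = 21.27 W/m².
Initial: T₁ = [S(1−0.258)/(4σ)]^(1/4) = 91.33 K.
Final:   T₂ = [S(1−0.49)/(4σ)]^(1/4) = 83.16 K.
Change: 83.16 − 91.33 = -8.172 K.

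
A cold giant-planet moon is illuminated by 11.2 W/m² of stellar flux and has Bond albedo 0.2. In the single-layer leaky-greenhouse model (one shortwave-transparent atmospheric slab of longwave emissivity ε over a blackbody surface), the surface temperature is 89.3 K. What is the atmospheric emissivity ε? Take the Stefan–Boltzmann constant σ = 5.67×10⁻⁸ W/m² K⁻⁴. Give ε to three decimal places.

0.758

Effective temperature: T_e = [S(1−α)/(4σ)]^(1/4) = 79.28 K.
T_s⁴ = T_e⁴·2/(2−ε) → ε = 2 − 2(T_e/T_s)⁴ = 2 − 2·(79.28/89.3)⁴ = 0.7575.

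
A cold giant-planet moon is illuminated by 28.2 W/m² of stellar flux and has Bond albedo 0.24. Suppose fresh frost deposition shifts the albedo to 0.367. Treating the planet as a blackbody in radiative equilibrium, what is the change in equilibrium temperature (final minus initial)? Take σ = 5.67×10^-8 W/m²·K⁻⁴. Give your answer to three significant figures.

-4.41 kelvin

Before: T₁ = [28.20·0.76/(4σ)]^(1/4) = 98.60 K.
With α = 0.367, T₂ = 94.19 K.
Change: 94.19 − 98.60 = -4.406 K.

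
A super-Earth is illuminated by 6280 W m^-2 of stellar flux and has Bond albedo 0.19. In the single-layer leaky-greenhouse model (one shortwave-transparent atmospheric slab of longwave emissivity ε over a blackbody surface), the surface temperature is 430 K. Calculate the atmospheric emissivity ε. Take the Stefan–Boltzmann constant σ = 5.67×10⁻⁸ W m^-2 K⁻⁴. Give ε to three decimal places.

0.688

Effective temperature: T_e = [S(1−α)/(4σ)]^(1/4) = 387.0 K.
Since (2−ε)/2 = (T_e/T_s)⁴ = 0.6560, ε = 0.6879.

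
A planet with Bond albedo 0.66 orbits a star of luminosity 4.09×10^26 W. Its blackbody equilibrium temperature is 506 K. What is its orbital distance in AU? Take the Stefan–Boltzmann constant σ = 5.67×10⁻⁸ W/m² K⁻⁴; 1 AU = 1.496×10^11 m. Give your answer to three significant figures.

Energy balance gives S = 4σT⁴/(1−α) = 43730 W/m².
From L = 4πd²S, d = √(4.09×10^26/(4π·43730)) = 2.728×10^10 m = 0.1824 AU.

0.182 AU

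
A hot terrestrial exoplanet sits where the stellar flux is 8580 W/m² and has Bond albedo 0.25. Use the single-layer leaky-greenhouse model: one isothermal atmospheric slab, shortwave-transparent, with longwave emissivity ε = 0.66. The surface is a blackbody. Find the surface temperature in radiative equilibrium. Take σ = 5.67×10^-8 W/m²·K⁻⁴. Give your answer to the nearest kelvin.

454 K

Effective emission temperature (TOA balance): σT_e⁴ = S(1−α)/4 = 1609 W/m² → T_e = 410.4 K.
For a single slab of emissivity ε, T_s⁴ = 2T_e⁴/(2−ε); thus T_s = 410.4·(1.493)^(1/4) = 453.6 K.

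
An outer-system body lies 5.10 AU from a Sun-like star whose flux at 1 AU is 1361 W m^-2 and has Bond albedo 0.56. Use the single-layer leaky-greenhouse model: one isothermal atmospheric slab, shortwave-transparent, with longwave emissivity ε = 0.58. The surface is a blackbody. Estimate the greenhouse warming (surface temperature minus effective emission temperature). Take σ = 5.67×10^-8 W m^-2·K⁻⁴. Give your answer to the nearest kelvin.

9 K

By the inverse-square law, S = 1361/5.10² = 52.33 W m^-2.
The planet radiates to space at T_e = [S(1−α)/(4σ)]^(1/4) = 100.4 K.
The surface balance (absorbed SW + ε·downward IR = σT_s⁴) with T_a⁴ = T_s⁴/2 reduces to T_s = T_e·[2/(2−ε)]^¼ = 109.3 K.
T_s − T_e = 109.3 − 100.4 = 8.973 K.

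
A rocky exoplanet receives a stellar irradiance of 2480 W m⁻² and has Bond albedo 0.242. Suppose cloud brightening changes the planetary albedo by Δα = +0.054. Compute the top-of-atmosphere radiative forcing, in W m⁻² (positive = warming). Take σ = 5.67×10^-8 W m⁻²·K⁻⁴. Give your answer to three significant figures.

-33.5 W m⁻²

ΔF = −(S/4)Δα = −(2480/4)×(+0.054) = -33.48 W m⁻².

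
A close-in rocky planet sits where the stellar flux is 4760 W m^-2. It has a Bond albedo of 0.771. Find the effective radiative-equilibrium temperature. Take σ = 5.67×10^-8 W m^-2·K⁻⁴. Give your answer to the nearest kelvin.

263 kelvin

Absorbed flux (global mean): S(1−α)/4 = 4760·0.229/4 = 272.5 W m^-2.
In equilibrium σT⁴ equals this, so T = 263.3 K.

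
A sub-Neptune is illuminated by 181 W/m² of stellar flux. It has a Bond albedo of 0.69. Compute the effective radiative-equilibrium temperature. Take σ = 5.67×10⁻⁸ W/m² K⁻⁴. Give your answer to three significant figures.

125 K

Averaging over the sphere, the absorbed flux is S(1−α)/4 = 14.03 W/m².
In equilibrium σT⁴ equals this, so T = 125.4 K.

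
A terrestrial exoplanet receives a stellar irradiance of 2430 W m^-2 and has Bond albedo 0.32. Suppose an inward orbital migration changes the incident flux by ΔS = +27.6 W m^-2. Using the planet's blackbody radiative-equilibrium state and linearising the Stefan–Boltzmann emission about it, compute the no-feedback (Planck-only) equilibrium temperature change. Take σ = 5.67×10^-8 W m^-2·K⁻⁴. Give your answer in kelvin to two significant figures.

The baseline emission temperature is T_e = 292.2 K.
ΔF = Δ[S(1−α)]/4 = (1−0.32)·+27.6/4 = 4.692 W m^-2.
The Planck feedback parameter is 4σT_e³ = 5.656 W m^-2/K.
Hence the no-feedback warming is ΔF/(4σT_e³) = 0.830 K.

0.83 K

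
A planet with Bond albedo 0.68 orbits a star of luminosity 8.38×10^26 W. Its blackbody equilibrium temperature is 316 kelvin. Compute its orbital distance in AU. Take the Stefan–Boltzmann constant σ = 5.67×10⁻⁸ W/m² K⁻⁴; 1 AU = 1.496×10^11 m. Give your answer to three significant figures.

0.649 AU

Required flux: S = 4σT⁴/(1−α) = 7067 W/m².
Then d = [L/(4πS)]^(1/2) = 9.714×10^10 m, i.e. 0.6493 AU.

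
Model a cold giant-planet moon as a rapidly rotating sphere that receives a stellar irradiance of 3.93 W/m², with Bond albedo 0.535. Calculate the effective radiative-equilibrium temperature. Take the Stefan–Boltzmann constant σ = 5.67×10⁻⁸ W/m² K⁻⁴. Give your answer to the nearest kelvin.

53 K

Averaging over the sphere, the absorbed flux is S(1−α)/4 = 0.4569 W/m².
Set σT⁴ = 0.4569 → T = (0.4569/σ)^(1/4) = 53.28 K.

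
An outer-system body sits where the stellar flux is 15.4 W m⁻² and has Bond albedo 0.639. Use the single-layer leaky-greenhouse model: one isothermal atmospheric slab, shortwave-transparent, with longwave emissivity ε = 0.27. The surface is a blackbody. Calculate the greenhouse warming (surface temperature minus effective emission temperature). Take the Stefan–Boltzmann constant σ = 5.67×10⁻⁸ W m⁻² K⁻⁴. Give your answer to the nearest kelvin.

3 kelvin

The planet radiates to space at T_e = [S(1−α)/(4σ)]^(1/4) = 70.36 K.
The surface balance (absorbed SW + ε·downward IR = σT_s⁴) with T_a⁴ = T_s⁴/2 reduces to T_s = T_e·[2/(2−ε)]^¼ = 72.96 K.
T_s − T_e = 72.96 − 70.36 = 2.598 K.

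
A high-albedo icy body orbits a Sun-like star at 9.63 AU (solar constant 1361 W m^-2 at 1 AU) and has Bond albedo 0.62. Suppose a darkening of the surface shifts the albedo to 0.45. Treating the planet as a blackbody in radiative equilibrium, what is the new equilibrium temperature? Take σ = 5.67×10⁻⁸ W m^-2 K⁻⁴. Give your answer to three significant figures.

Flux at the orbit: S = 1361/(9.63)² = 14.68 W m^-2.
New equilibrium: T₂ = [(1−0.45)·14.68/(4σ)]^(1/4) = 77.24 K.

77.2 K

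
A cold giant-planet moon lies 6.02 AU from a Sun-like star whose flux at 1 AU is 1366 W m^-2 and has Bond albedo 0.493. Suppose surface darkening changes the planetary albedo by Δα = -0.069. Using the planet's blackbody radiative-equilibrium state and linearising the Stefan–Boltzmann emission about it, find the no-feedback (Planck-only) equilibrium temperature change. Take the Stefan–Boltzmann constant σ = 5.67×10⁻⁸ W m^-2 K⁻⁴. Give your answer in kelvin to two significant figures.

3.3 K

Irradiance scales as 1/d², so S = 1366 W m^-2 × (1/6.02)² = 37.69 W m^-2.
Unperturbed T_e = [37.69·(1−0.493)/(4σ)]^¼ = 95.81 K.
ΔF = −(S/4)Δα = −(37.69/4)×(-0.069) = 0.6502 W m^-2.
Planck response: λ_P = 4σT_e³ = 4·5.67×10⁻⁸·(95.81)³ = 0.1995 W m^-2/K.
So ΔT₀ = 0.6502/0.1995 = 3.26 K.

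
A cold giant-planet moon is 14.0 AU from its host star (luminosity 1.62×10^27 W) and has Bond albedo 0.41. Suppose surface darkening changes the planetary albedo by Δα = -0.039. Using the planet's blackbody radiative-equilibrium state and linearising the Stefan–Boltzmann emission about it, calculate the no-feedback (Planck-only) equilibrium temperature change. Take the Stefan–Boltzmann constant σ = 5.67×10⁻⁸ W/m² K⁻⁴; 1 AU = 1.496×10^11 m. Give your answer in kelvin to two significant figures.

1.5 K

Orbital distance: d = 14.0 AU = 2.094×10^12 m.
Spreading L over a sphere of radius d: S = 1.62×10^27/(4π·2.09×10^12²) = 29.39 W/m².
Unperturbed T_e = [29.39·(1−0.41)/(4σ)]^¼ = 93.51 K.
The change in absorbed flux is Δ[S(1−α)/4] = −SΔα/4 = 0.2865 W/m².
The Planck feedback parameter is 4σT_e³ = 0.1854 W/m²/K.
ΔT₀ = ΔF/λ_P = 0.2865/0.1854 = 1.55 K.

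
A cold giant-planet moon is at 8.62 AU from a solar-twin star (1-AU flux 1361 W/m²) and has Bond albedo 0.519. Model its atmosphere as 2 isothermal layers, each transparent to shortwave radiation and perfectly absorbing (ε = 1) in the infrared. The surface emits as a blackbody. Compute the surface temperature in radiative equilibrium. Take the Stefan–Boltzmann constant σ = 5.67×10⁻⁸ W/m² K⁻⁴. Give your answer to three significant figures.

Irradiance scales as 1/d², so S = 1361 W/m² × (1/8.62)² = 18.32 W/m².
The effective emission temperature is T_e = [S(1−α)/(4σ)]^¼ = 78.95 K.
For an N-layer opaque stack, T_s⁴ = (N+1)T_e⁴, hence T_s = (3)^(1/4)×78.95 K = 103.9 K.

104 kelvin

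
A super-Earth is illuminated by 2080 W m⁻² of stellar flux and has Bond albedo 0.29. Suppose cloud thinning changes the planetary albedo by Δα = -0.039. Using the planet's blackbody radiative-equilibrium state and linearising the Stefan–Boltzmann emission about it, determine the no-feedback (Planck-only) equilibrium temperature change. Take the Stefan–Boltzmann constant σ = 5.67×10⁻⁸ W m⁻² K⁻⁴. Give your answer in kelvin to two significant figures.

3.9 K

The baseline emission temperature is T_e = 284.1 K.
The change in absorbed flux is Δ[S(1−α)/4] = −SΔα/4 = 20.28 W m⁻².
Linearising σT⁴ gives d(σT⁴)/dT = 4σT_e³ = 5.199 W m⁻² per K.
So ΔT₀ = 20.28/5.199 = 3.90 K.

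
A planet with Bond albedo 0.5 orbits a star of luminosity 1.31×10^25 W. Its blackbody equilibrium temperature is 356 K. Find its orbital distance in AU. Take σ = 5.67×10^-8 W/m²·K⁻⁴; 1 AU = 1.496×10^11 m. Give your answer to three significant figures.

Required flux: S = 4σT⁴/(1−α) = 7286 W/m².
S = L/(4πd²) → d = √(L/4πS) = √(1.31×10^25/(4π·7286)) = 1.196×10^10 m = 0.07996 AU.

0.0800 AU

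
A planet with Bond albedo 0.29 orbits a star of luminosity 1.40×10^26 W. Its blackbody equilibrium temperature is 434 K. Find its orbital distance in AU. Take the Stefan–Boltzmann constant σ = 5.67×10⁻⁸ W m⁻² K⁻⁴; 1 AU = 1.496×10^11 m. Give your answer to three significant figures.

0.210 AU

Energy balance gives S = 4σT⁴/(1−α) = 11330 W m⁻².
Then d = [L/(4πS)]^(1/2) = 3.135×10^10 m, i.e. 0.2096 AU.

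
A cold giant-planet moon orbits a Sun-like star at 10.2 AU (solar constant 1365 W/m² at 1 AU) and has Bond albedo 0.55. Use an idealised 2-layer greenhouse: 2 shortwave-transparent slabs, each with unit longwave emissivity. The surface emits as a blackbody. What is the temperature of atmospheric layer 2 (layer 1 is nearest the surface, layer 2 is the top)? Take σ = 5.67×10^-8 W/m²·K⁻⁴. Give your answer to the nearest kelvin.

71 kelvin

By the inverse-square law, S = 1365/10.2² = 13.12 W/m².
OLR = S(1−α)/4 = 1.476 W/m²; the top layer radiates at T_e = 71.43 K.
In the N-layer model, layer k (counted from the surface) has T_k = (N+1−k)^(1/4)·T_e.
T_2 = (1)^(1/4)·71.43 = 71.43 K.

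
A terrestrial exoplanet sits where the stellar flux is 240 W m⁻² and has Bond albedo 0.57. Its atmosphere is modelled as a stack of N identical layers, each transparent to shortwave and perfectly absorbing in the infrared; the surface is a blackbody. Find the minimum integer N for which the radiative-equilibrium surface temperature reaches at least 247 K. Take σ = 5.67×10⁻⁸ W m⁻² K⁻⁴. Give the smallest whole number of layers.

The effective emission temperature is T_e = [S(1−α)/(4σ)]^¼ = 146.1 K.
Since T_s⁴ = (N+1)T_e⁴, we need N ≥ (T_s/T_e)⁴ − 1 = 7.180.
Rounding up, N = 8.

8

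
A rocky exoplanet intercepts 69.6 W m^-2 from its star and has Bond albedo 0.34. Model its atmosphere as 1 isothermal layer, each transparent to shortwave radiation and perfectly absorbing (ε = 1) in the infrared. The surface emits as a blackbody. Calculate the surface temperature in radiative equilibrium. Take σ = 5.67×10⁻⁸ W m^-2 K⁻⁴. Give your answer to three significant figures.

The effective emission temperature is T_e = [S(1−α)/(4σ)]^¼ = 119.3 K.
For an N-layer opaque stack, T_s⁴ = (N+1)T_e⁴, hence T_s = (2)^(1/4)×119.3 K = 141.9 K.

142 K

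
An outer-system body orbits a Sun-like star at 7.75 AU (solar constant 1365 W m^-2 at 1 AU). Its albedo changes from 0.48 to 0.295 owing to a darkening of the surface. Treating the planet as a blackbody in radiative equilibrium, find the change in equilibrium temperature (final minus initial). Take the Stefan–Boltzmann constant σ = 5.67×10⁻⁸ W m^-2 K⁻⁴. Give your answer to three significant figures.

Flux at the orbit: S = 1365/(7.75)² = 22.73 W m^-2.
With α = 0.48, T₁ = 84.96 K.
Final:   T₂ = [S(1−0.295)/(4σ)]^(1/4) = 91.68 K.
ΔT = T₂ − T₁ = 6.717 K.

6.72 kelvin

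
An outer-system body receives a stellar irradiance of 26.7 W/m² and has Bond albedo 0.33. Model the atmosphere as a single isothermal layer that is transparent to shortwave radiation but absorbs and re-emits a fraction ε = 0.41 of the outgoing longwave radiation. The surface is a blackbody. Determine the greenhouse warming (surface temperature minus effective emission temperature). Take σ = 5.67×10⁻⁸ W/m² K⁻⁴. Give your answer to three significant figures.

5.56 K

At the top of the atmosphere, σT_e⁴ = S(1−α)/4 = 4.472 W/m², giving T_e = 94.24 K.
For a single slab of emissivity ε, T_s⁴ = 2T_e⁴/(2−ε); thus T_s = 94.24·(1.258)^(1/4) = 99.80 K.
The atmosphere warms the surface by 5.563 K.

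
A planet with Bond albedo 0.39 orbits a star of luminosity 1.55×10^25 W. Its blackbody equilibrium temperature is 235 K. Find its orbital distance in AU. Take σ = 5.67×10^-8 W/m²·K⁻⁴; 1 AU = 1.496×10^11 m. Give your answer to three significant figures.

Required flux: S = 4σT⁴/(1−α) = 1134 W/m².
From L = 4πd²S, d = √(1.55×10^25/(4π·1134)) = 3.298×10^10 m = 0.2205 AU.

0.220 AU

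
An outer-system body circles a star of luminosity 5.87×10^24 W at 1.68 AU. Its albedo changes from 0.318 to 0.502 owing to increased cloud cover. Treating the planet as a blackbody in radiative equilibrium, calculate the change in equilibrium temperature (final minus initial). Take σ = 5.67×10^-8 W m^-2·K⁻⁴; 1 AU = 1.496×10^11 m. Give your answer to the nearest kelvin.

Orbital distance: d = 1.68 AU = 2.513×10^11 m.
Flux at the orbit: S = L/(4πd²) = 5.87×10^24/(4π·(2.51×10^11)²) = 7.395 W m^-2.
With α = 0.318, T₁ = 68.67 K.
After:  T₂ = [7.395·0.498/(4σ)]^(1/4) = 63.48 K.
Change: 63.48 − 68.67 = -5.191 K.

-5 K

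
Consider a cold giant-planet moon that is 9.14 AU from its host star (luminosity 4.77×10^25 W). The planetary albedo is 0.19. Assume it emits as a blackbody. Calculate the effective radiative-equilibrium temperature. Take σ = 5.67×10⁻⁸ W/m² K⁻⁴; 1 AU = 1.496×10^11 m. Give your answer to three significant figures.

51.9 kelvin

d = 9.14 × 1.496×10^11 m = 1.367×10^12 m.
S = L/(4πd²) = 2.030 W/m².
Absorbed flux (global mean): S(1−α)/4 = 2.030·0.81/4 = 0.4111 W/m².
Balancing against σT⁴: T = (0.4111/5.67×10⁻⁸)^(1/4) = 51.89 K.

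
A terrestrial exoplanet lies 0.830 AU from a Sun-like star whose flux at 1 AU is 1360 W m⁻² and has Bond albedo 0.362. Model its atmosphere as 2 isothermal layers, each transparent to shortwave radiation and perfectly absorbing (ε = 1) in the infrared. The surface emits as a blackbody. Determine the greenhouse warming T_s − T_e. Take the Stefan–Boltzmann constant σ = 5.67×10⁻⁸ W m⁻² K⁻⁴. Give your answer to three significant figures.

By the inverse-square law, S = 1360/0.830² = 1974 W m⁻².
Top-of-atmosphere balance: σT_e⁴ = S(1−α)/4 = 314.9 W m⁻² → T_e = 273.0 K.
Surface: T_s = (3)^¼·T_e = 359.3 K.
Warming: T_s − T_e = 86.28 K.

86.3 K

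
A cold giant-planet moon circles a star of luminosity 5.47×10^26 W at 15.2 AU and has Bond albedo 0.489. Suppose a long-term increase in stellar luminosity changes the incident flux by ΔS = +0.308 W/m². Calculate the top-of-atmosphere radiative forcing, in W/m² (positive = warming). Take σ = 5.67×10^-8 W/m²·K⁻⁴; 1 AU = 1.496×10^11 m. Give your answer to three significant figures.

Orbital distance: d = 15.2 AU = 2.274×10^12 m.
S = L/(4πd²) = 8.418 W/m².
Only a fraction (1−α) is absorbed and it's spread over 4πR², so ΔF = (1−α)ΔS/4 = 0.03935 W/m².

0.0393 W/m²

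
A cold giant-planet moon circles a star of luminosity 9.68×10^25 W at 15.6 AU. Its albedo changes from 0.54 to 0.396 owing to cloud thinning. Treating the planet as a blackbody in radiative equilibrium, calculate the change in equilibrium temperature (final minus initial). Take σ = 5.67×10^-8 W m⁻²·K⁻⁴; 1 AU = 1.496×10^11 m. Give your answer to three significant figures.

2.90 kelvin

d = 15.6 × 1.496×10^11 m = 2.334×10^12 m.
Flux at the orbit: S = L/(4πd²) = 9.68×10^25/(4π·(2.33×10^12)²) = 1.414 W m⁻².
Initial: T₁ = [S(1−0.54)/(4σ)]^(1/4) = 41.15 K.
After:  T₂ = [1.414·0.604/(4σ)]^(1/4) = 44.05 K.
Change: 44.05 − 41.15 = 2.900 K.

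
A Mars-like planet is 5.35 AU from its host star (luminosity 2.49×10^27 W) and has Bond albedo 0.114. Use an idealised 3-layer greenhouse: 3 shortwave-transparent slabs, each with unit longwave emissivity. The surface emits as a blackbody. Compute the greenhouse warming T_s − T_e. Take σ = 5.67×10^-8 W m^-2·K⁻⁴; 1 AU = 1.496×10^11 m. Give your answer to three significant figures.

d = 5.35 × 1.496×10^11 m = 8.004×10^11 m.
Spreading L over a sphere of radius d: S = 2.49×10^27/(4π·8.00×10^11²) = 309.3 W m^-2.
The effective emission temperature is T_e = [S(1−α)/(4σ)]^¼ = 186.4 K.
T_s = (N+1)^(1/4)·T_e = 263.7 K.
Warming: T_s − T_e = 77.23 K.

77.2 K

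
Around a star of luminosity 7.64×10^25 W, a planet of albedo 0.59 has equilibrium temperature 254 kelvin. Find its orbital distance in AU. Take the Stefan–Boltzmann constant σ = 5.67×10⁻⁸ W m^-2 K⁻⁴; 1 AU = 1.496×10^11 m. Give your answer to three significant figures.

0.343 AU

Required flux: S = 4σT⁴/(1−α) = 2302 W m^-2.
From L = 4πd²S, d = √(7.64×10^25/(4π·2302)) = 5.139×10^10 m = 0.3435 AU.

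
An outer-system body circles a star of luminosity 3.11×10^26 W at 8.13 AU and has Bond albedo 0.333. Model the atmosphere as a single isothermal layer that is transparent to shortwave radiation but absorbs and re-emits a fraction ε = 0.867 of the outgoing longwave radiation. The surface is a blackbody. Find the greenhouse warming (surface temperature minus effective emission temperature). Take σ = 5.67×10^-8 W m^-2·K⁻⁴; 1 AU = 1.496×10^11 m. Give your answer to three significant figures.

12.8 K

Orbital distance: d = 8.13 AU = 1.216×10^12 m.
S = L/(4πd²) = 16.73 W m^-2.
Effective emission temperature (TOA balance): σT_e⁴ = S(1−α)/4 = 2.790 W m^-2 → T_e = 83.75 K.
The surface balance (absorbed SW + ε·downward IR = σT_s⁴) with T_a⁴ = T_s⁴/2 reduces to T_s = T_e·[2/(2−ε)]^¼ = 96.54 K.
The atmosphere warms the surface by 12.79 K.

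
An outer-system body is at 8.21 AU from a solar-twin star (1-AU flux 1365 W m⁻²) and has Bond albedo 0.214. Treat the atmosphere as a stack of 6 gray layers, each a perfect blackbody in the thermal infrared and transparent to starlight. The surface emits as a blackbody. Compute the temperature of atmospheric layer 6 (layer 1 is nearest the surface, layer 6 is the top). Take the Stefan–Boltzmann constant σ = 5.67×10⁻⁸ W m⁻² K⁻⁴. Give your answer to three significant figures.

91.5 K

Flux at the orbit: S = 1365/(8.21)² = 20.25 W m⁻².
OLR = S(1−α)/4 = 3.979 W m⁻²; the top layer radiates at T_e = 91.53 K.
The net upward flux σT_e⁴ is constant between every pair of levels, so T_k⁴ = (N+1−k)T_e⁴.
T_6 = (1)^(1/4)·91.53 = 91.53 K.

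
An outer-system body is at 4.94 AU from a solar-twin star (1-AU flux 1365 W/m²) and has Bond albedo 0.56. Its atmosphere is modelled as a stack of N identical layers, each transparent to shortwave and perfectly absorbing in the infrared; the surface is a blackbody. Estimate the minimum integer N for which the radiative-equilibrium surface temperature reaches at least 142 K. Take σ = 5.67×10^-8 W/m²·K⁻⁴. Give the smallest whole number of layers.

Irradiance scales as 1/d², so S = 1365 W/m² × (1/4.94)² = 55.93 W/m².
The effective emission temperature is T_e = [S(1−α)/(4σ)]^¼ = 102.1 K.
Need (N+1)T_e⁴ ≥ T_s⁴, i.e. N+1 ≥ (142/102.1)⁴ = 3.747.
So N ≥ 2.747; the smallest integer is N = 3.

3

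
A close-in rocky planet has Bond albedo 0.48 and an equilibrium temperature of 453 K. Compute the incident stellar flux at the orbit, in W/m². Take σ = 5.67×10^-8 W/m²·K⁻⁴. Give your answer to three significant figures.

From S(1−α)/4 = σT⁴: S = 4σT⁴/(1−α).
σT⁴ = 5.67×10⁻⁸·(453)⁴ = 2388 W/m².
So S = 4×2388/(1−0.48) = 18370 W/m².

18400 W/m²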